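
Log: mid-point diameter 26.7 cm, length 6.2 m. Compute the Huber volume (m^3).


Huber: V = Am * L,  Am = pi*(Dm/200)^2
Am = pi*(26.7/200)^2 = 0.05599 m^2
V = 0.05599*6.2 = 0.3471 m^3

0.3471


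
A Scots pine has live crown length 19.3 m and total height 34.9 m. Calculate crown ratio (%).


Formula: Crown Ratio = (Crown Length / Total Height) * 100
CR = (19.3 m / 34.9 m) * 100
CR = 0.553 * 100 = 55.3%

55.3


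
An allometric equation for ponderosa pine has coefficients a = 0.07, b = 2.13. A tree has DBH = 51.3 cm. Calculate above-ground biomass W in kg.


Formula: W = a * DBH^b  (allometric power law)
DBH^b = 51.3^2.13 = 4390.864
W = 0.07 * 4390.864 = 307.4 kg

307.4


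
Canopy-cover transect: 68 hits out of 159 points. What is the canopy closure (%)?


Formula: Canopy closure = covered points / total points * 100
Closure = 68 / 159 * 100
Closure = 0.4277 * 100 = 42.8%

42.8


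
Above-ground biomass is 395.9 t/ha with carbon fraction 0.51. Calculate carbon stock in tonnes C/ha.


Formula: Carbon Stock = Biomass * Carbon Fraction
C = 395.9 t/ha * 0.51
C = 201.9 t C/ha

201.9


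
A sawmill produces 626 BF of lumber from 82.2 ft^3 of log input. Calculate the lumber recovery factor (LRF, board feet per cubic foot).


Formula: LRF = Lumber Output (BF) / Log Input (ft^3)
LRF = 626 BF / 82.2 ft^3
LRF = 7.62 BF/ft^3

7.62


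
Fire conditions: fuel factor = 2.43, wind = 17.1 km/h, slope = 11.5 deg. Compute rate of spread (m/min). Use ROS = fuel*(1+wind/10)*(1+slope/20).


Formula: ROS = fuel * (1 + wind/10) * (1 + slope/20)
Wind factor = 1 + 17.1/10 = 2.71
Slope factor = 1 + 11.5/20 = 1.575
ROS = 2.43 * 2.71 * 1.575 = 10.37 m/min

10.37


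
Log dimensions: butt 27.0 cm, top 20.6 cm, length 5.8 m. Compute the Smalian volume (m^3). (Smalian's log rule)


Smalian: V = (A1 + A2)/2 * L,  A = pi*(D/200)^2
A1 = pi*(27.0/200)^2 = 0.057256 m^2
A2 = pi*(20.6/200)^2 = 0.033329 m^2
V = (0.057256+0.033329)/2*5.8 = 0.2627 m^3

0.2627


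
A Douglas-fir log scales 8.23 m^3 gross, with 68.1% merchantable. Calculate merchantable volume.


Formula: MV = V_total * (merchantable_pct / 100)
Merchantable fraction = 68.1% / 100 = 0.681
MV = 8.23 m^3 * 0.681 = 5.605 m^3

5.605


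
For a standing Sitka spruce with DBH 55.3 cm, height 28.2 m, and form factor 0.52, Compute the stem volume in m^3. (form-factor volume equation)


Formula: V = pi * (DBH/200)^2 * H * ff
Radius = DBH/200 = 55.3/200 = 0.2765 m
Radius^2 = 0.2765^2 = 0.07645225 m^2
V = pi * 0.07645225 * 28.2 * 0.52
V = 3.522 m^3

3.522


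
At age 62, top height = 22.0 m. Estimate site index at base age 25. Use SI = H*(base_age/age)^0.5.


Formula: SI = H_dom * (base_age / age)^0.5
Age ratio = 25 / 62 = 0.40323
sqrt(age_ratio) = 0.635
SI = 22.0 * 0.635 = 14.0 m

14.0


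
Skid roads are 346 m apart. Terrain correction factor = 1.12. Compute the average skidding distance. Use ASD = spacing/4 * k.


Formula: ASD = (spacing / 4) * correction
Uncorrected distance = spacing / 4 = 346 / 4 = 86.5 m
ASD = 86.5 * 1.12 = 97 m

97


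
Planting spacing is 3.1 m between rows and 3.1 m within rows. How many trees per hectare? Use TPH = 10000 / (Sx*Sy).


Formula: TPH = 10000 m^2/ha / (spacing_x * spacing_y)
Area per tree = 3.1 m * 3.1 m = 9.61 m^2
TPH = 10000 / 9.61 = 1041 trees/ha

1041


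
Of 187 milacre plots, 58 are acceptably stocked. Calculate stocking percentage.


Formula: Stocking % = stocked plots / total plots * 100
Stocking = 58 / 187 * 100
Stocking = 0.3102 * 100 = 31.0%

31.0


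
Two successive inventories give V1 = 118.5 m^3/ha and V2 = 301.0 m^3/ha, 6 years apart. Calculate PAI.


Formula: PAI = (V_T2 - V_T1) / (T2 - T1)
Volume increment = 301.0 - 118.5 = 182.5 m^3/ha
PAI = 182.5 / 6 = 30.42 m^3/ha/year

30.42


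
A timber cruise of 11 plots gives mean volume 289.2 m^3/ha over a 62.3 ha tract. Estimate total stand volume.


Formula: Total Volume = Mean Volume per ha * Total Area
Total Volume = 289.2 m^3/ha * 62.3 ha
Total Volume = 18017 m^3

18017


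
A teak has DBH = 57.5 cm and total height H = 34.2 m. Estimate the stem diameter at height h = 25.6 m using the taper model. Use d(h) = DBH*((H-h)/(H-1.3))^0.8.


Taper: d(h) = DBH * ((H - h) / (H - 1.3))^0.8
Numerator = H - h = 34.2 - 25.6 = 8.6 m
Denominator = H - 1.3 = 34.2 - 1.3 = 32.9 m
Ratio = 8.6 / 32.9 = 0.2614
d = 57.5 * 0.2614^0.8 = 19.7 cm

19.7


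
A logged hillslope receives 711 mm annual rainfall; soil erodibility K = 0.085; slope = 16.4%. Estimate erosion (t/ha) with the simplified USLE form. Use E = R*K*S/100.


Formula: E = R * K * S / 100  (simplified USLE)
R * K = 711 * 0.085 = 60.435
E = 60.435 * 16.4 / 100 = 9.91 t/ha

9.91


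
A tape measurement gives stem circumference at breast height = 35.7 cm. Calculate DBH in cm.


Formula: DBH = C / pi
DBH = 35.7 / pi
pi = 3.14159...
DBH = 11.4 cm

11.4


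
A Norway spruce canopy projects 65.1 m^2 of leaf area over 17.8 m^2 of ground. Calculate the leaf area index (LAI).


Formula: LAI = total leaf area / ground area  (dimensionless)
LAI = 65.1 m^2 / 17.8 m^2
LAI = 3.66

3.66


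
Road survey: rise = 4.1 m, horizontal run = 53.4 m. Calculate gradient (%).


Formula: Gradient = rise / run * 100
Gradient = 4.1 / 53.4 * 100 = 7.7%

7.7


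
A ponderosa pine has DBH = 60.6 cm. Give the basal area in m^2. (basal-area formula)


Formula: BA = pi * (DBH/2)^2 / 10000  (cm^2 to m^2)
Radius = DBH/2 = 60.6/2 = 30.3 cm
BA = pi * 30.3^2 / 10000
   = 2884.2648 cm^2 / 10000
   = 0.2884 m^2

0.2884


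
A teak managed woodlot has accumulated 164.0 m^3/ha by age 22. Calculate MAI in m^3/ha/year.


Formula: MAI = Total Volume / Stand Age
MAI = 164.0 m^3/ha / 22 years
MAI = 7.45 m^3/ha/year

7.45


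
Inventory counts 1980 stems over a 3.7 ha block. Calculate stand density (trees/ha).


Formula: Stand Density = N_trees / Area_ha
Density = 1980 trees / 3.7 ha
Density = 535 trees/ha

535


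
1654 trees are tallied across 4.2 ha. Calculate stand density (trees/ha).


Formula: Stand Density = N_trees / Area_ha
Density = 1654 trees / 4.2 ha
Density = 394 trees/ha

394


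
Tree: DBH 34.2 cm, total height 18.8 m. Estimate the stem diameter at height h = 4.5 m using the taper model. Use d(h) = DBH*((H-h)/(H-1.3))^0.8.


Taper: d(h) = DBH * ((H - h) / (H - 1.3))^0.8
Numerator = H - h = 18.8 - 4.5 = 14.3 m
Denominator = H - 1.3 = 18.8 - 1.3 = 17.5 m
Ratio = 14.3 / 17.5 = 0.81714
d = 34.2 * 0.81714^0.8 = 29.1 cm

29.1


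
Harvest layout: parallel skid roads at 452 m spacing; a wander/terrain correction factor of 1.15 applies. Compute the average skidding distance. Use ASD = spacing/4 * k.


Formula: ASD = (spacing / 4) * correction
Uncorrected distance = spacing / 4 = 452 / 4 = 113 m
ASD = 113 * 1.15 = 130 m

130


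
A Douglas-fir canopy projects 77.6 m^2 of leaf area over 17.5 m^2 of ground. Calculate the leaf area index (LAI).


Formula: LAI = total leaf area / ground area  (dimensionless)
LAI = 77.6 m^2 / 17.5 m^2
LAI = 4.43

4.43


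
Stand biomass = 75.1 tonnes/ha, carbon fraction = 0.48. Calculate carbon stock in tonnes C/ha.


Formula: Carbon Stock = Biomass * Carbon Fraction
C = 75.1 t/ha * 0.48
C = 36.0 t C/ha

36.0


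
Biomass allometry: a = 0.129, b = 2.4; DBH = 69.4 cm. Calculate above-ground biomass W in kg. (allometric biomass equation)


Formula: W = a * DBH^b  (allometric power law)
DBH^b = 69.4^2.4 = 26258.0656
W = 0.129 * 26258.0656 = 3387.3 kg

3387.3


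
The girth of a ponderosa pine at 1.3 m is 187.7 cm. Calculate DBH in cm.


Formula: DBH = C / pi
DBH = 187.7 / pi
pi = 3.14159...
DBH = 59.7 cm

59.7


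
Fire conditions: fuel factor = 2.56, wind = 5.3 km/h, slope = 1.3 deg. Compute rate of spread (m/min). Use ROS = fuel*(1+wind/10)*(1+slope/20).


Formula: ROS = fuel * (1 + wind/10) * (1 + slope/20)
Wind factor = 1 + 5.3/10 = 1.53
Slope factor = 1 + 1.3/20 = 1.065
ROS = 2.56 * 1.53 * 1.065 = 4.17 m/min

4.17


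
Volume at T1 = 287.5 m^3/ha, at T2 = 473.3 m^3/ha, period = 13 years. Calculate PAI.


Formula: PAI = (V_T2 - V_T1) / (T2 - T1)
Volume increment = 473.3 - 287.5 = 185.8 m^3/ha
PAI = 185.8 / 13 = 14.29 m^3/ha/year

14.29


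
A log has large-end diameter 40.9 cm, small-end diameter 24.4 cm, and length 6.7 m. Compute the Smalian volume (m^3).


Smalian: V = (A1 + A2)/2 * L,  A = pi*(D/200)^2
A1 = pi*(40.9/200)^2 = 0.131382 m^2
A2 = pi*(24.4/200)^2 = 0.046759 m^2
V = (0.131382+0.046759)/2*6.7 = 0.5968 m^3

0.5968


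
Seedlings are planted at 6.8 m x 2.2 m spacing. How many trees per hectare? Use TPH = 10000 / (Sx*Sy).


Formula: TPH = 10000 m^2/ha / (spacing_x * spacing_y)
Area per tree = 6.8 m * 2.2 m = 14.96 m^2
TPH = 10000 / 14.96 = 668 trees/ha

668


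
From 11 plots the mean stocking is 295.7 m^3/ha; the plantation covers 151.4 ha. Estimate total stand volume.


Formula: Total Volume = Mean Volume per ha * Total Area
Total Volume = 295.7 m^3/ha * 151.4 ha
Total Volume = 44769 m^3

44769


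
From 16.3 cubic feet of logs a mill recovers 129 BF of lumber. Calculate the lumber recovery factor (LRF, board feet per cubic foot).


Formula: LRF = Lumber Output (BF) / Log Input (ft^3)
LRF = 129 BF / 16.3 ft^3
LRF = 7.91 BF/ft^3

7.91


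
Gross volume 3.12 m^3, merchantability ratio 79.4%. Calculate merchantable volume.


Formula: MV = V_total * (merchantable_pct / 100)
Merchantable fraction = 79.4% / 100 = 0.794
MV = 3.12 m^3 * 0.794 = 2.477 m^3

2.477


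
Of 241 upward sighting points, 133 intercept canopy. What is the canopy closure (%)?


Formula: Canopy closure = covered points / total points * 100
Closure = 133 / 241 * 100
Closure = 0.5519 * 100 = 55.2%

55.2


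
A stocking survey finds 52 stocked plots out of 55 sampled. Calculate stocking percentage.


Formula: Stocking % = stocked plots / total plots * 100
Stocking = 52 / 55 * 100
Stocking = 0.9455 * 100 = 94.5%

94.5


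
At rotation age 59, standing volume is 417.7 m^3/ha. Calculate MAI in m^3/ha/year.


Formula: MAI = Total Volume / Stand Age
MAI = 417.7 m^3/ha / 59 years
MAI = 7.08 m^3/ha/year

7.08


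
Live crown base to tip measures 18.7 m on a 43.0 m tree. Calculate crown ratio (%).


Formula: Crown Ratio = (Crown Length / Total Height) * 100
CR = (18.7 m / 43.0 m) * 100
CR = 0.4349 * 100 = 43.5%

43.5


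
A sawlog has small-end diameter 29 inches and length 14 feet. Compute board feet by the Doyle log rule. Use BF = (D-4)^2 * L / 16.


Doyle: BF = (D - 4)^2 * L / 16
Adjusted diameter = 29 - 4 = 25 in
(D-4)^2 = 25^2 = 625
BF = 625 * 14 / 16 = 547 BF

547


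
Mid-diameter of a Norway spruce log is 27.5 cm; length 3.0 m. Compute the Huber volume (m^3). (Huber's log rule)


Huber: V = Am * L,  Am = pi*(Dm/200)^2
Am = pi*(27.5/200)^2 = 0.059396 m^2
V = 0.059396*3.0 = 0.1782 m^3

0.1782


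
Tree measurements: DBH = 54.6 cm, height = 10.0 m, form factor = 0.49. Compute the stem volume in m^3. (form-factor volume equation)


Formula: V = pi * (DBH/200)^2 * H * ff
Radius = DBH/200 = 54.6/200 = 0.273 m
Radius^2 = 0.273^2 = 0.074529 m^2
V = pi * 0.074529 * 10.0 * 0.49
V = 1.147 m^3

1.147


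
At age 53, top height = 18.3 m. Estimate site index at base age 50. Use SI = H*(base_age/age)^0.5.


Formula: SI = H_dom * (base_age / age)^0.5
Age ratio = 50 / 53 = 0.9434
sqrt(age_ratio) = 0.97129
SI = 18.3 * 0.97129 = 17.8 m

17.8


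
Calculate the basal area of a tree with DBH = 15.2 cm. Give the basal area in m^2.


Formula: BA = pi * (DBH/2)^2 / 10000  (cm^2 to m^2)
Radius = DBH/2 = 15.2/2 = 7.6 cm
BA = pi * 7.6^2 / 10000
   = 181.4584 cm^2 / 10000
   = 0.0181 m^2

0.0181


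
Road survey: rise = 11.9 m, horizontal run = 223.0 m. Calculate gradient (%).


Formula: Gradient = rise / run * 100
Gradient = 11.9 / 223.0 * 100 = 5.3%

5.3


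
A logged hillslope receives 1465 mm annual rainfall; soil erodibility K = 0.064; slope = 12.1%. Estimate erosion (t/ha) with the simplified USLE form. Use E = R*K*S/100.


Formula: E = R * K * S / 100  (simplified USLE)
R * K = 1465 * 0.064 = 93.76
E = 93.76 * 12.1 / 100 = 11.34 t/ha

11.34


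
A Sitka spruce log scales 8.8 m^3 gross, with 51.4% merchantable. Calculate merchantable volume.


Formula: MV = V_total * (merchantable_pct / 100)
Merchantable fraction = 51.4% / 100 = 0.514
MV = 8.8 m^3 * 0.514 = 4.523 m^3

4.523


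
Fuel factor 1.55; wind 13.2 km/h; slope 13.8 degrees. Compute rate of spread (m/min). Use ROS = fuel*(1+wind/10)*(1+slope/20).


Formula: ROS = fuel * (1 + wind/10) * (1 + slope/20)
Wind factor = 1 + 13.2/10 = 2.32
Slope factor = 1 + 13.8/20 = 1.69
ROS = 1.55 * 2.32 * 1.69 = 6.08 m/min

6.08


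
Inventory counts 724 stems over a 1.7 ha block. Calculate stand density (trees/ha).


Formula: Stand Density = N_trees / Area_ha
Density = 724 trees / 1.7 ha
Density = 426 trees/ha

426


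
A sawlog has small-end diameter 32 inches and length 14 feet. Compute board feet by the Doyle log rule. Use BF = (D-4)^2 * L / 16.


Doyle: BF = (D - 4)^2 * L / 16
Adjusted diameter = 32 - 4 = 28 in
(D-4)^2 = 28^2 = 784
BF = 784 * 14 / 16 = 686 BF

686


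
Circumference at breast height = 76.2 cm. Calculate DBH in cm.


Formula: DBH = C / pi
DBH = 76.2 / pi
pi = 3.14159...
DBH = 24.3 cm

24.3


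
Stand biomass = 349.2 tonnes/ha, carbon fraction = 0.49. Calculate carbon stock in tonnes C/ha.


Formula: Carbon Stock = Biomass * Carbon Fraction
C = 349.2 t/ha * 0.49
C = 171.1 t C/ha

171.1


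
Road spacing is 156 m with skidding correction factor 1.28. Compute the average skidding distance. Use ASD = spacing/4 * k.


Formula: ASD = (spacing / 4) * correction
Uncorrected distance = spacing / 4 = 156 / 4 = 39 m
ASD = 39 * 1.28 = 50 m

50


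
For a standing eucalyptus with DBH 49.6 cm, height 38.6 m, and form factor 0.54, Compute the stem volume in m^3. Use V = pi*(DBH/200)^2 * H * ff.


Formula: V = pi * (DBH/200)^2 * H * ff
Radius = DBH/200 = 49.6/200 = 0.248 m
Radius^2 = 0.248^2 = 0.061504 m^2
V = pi * 0.061504 * 38.6 * 0.54
V = 4.027 m^3

4.027


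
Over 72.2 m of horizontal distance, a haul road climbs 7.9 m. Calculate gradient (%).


Formula: Gradient = rise / run * 100
Gradient = 7.9 / 72.2 * 100 = 10.9%

10.9


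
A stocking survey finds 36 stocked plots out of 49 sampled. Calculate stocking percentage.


Formula: Stocking % = stocked plots / total plots * 100
Stocking = 36 / 49 * 100
Stocking = 0.7347 * 100 = 73.5%

73.5


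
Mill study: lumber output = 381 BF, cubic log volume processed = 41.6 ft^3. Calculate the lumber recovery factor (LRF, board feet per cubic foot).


Formula: LRF = Lumber Output (BF) / Log Input (ft^3)
LRF = 381 BF / 41.6 ft^3
LRF = 9.16 BF/ft^3

9.16


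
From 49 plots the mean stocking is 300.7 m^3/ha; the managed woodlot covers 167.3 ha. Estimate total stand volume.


Formula: Total Volume = Mean Volume per ha * Total Area
Total Volume = 300.7 m^3/ha * 167.3 ha
Total Volume = 50307 m^3

50307


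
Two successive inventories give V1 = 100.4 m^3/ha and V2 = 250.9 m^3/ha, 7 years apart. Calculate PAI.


Formula: PAI = (V_T2 - V_T1) / (T2 - T1)
Volume increment = 250.9 - 100.4 = 150.5 m^3/ha
PAI = 150.5 / 7 = 21.5 m^3/ha/year

21.5


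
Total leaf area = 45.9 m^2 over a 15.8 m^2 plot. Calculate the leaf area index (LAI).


Formula: LAI = total leaf area / ground area  (dimensionless)
LAI = 45.9 m^2 / 15.8 m^2
LAI = 2.91

2.91


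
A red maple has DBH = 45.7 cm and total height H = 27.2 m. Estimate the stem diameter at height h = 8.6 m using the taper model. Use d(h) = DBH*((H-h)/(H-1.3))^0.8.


Taper: d(h) = DBH * ((H - h) / (H - 1.3))^0.8
Numerator = H - h = 27.2 - 8.6 = 18.6 m
Denominator = H - 1.3 = 27.2 - 1.3 = 25.9 m
Ratio = 18.6 / 25.9 = 0.71815
d = 45.7 * 0.71815^0.8 = 35.1 cm

35.1


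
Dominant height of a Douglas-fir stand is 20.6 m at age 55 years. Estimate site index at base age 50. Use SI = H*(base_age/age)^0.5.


Formula: SI = H_dom * (base_age / age)^0.5
Age ratio = 50 / 55 = 0.90909
sqrt(age_ratio) = 0.95346
SI = 20.6 * 0.95346 = 19.6 m

19.6


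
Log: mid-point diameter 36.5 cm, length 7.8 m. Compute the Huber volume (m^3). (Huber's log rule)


Huber: V = Am * L,  Am = pi*(Dm/200)^2
Am = pi*(36.5/200)^2 = 0.104635 m^2
V = 0.104635*7.8 = 0.8162 m^3

0.8162


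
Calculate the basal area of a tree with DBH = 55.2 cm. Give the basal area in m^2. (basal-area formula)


Formula: BA = pi * (DBH/2)^2 / 10000  (cm^2 to m^2)
Radius = DBH/2 = 55.2/2 = 27.6 cm
BA = pi * 27.6^2 / 10000
   = 2393.1396 cm^2 / 10000
   = 0.2393 m^2

0.2393


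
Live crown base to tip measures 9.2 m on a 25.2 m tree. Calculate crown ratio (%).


Formula: Crown Ratio = (Crown Length / Total Height) * 100
CR = (9.2 m / 25.2 m) * 100
CR = 0.3651 * 100 = 36.5%

36.5


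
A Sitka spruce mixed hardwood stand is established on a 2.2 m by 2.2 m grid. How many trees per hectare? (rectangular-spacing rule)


Formula: TPH = 10000 m^2/ha / (spacing_x * spacing_y)
Area per tree = 2.2 m * 2.2 m = 4.84 m^2
TPH = 10000 / 4.84 = 2066 trees/ha

2066


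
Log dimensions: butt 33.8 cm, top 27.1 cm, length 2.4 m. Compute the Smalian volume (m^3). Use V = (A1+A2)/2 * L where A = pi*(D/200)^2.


Smalian: V = (A1 + A2)/2 * L,  A = pi*(D/200)^2
A1 = pi*(33.8/200)^2 = 0.089727 m^2
A2 = pi*(27.1/200)^2 = 0.05768 m^2
V = (0.089727+0.05768)/2*2.4 = 0.1769 m^3

0.1769


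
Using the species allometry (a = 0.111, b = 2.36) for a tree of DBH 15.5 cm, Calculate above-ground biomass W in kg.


Formula: W = a * DBH^b  (allometric power law)
DBH^b = 15.5^2.36 = 644.4405
W = 0.111 * 644.4405 = 71.5 kg

71.5


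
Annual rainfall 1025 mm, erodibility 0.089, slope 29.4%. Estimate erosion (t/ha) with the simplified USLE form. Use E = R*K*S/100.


Formula: E = R * K * S / 100  (simplified USLE)
R * K = 1025 * 0.089 = 91.225
E = 91.225 * 29.4 / 100 = 26.82 t/ha

26.82


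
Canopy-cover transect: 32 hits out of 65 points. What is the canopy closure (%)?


Formula: Canopy closure = covered points / total points * 100
Closure = 32 / 65 * 100
Closure = 0.4923 * 100 = 49.2%

49.2


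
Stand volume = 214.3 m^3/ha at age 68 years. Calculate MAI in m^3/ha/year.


Formula: MAI = Total Volume / Stand Age
MAI = 214.3 m^3/ha / 68 years
MAI = 3.15 m^3/ha/year

3.15


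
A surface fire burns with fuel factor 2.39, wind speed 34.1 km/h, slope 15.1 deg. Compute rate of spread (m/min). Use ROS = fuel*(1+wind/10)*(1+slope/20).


Formula: ROS = fuel * (1 + wind/10) * (1 + slope/20)
Wind factor = 1 + 34.1/10 = 4.41
Slope factor = 1 + 15.1/20 = 1.755
ROS = 2.39 * 4.41 * 1.755 = 18.5 m/min

18.5


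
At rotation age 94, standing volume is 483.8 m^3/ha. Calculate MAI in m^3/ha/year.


Formula: MAI = Total Volume / Stand Age
MAI = 483.8 m^3/ha / 94 years
MAI = 5.15 m^3/ha/year

5.15


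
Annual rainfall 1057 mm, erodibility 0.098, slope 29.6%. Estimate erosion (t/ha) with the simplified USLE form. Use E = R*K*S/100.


Formula: E = R * K * S / 100  (simplified USLE)
R * K = 1057 * 0.098 = 103.586
E = 103.586 * 29.6 / 100 = 30.66 t/ha

30.66


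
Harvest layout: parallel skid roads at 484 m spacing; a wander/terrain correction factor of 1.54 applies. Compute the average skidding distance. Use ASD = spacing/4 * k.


Formula: ASD = (spacing / 4) * correction
Uncorrected distance = spacing / 4 = 484 / 4 = 121 m
ASD = 121 * 1.54 = 186 m

186


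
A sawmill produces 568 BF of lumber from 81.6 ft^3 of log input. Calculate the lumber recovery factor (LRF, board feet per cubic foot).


Formula: LRF = Lumber Output (BF) / Log Input (ft^3)
LRF = 568 BF / 81.6 ft^3
LRF = 6.96 BF/ft^3

6.96


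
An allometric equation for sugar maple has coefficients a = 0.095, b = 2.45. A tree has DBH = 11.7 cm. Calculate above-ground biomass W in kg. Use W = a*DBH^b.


Formula: W = a * DBH^b  (allometric power law)
DBH^b = 11.7^2.45 = 414.0525
W = 0.095 * 414.0525 = 39.3 kg

39.3


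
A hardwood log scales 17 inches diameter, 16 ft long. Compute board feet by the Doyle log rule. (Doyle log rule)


Doyle: BF = (D - 4)^2 * L / 16
Adjusted diameter = 17 - 4 = 13 in
(D-4)^2 = 13^2 = 169
BF = 169 * 16 / 16 = 169 BF

169


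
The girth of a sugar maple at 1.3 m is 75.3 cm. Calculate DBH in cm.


Formula: DBH = C / pi
DBH = 75.3 / pi
pi = 3.14159...
DBH = 24.0 cm

24.0


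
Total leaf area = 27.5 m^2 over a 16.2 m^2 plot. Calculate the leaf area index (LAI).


Formula: LAI = total leaf area / ground area  (dimensionless)
LAI = 27.5 m^2 / 16.2 m^2
LAI = 1.7

1.7


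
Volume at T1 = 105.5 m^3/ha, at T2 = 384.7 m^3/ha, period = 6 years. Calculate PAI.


Formula: PAI = (V_T2 - V_T1) / (T2 - T1)
Volume increment = 384.7 - 105.5 = 279.2 m^3/ha
PAI = 279.2 / 6 = 46.53 m^3/ha/year

46.53


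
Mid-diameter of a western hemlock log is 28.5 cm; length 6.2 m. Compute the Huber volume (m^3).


Huber: V = Am * L,  Am = pi*(Dm/200)^2
Am = pi*(28.5/200)^2 = 0.063794 m^2
V = 0.063794*6.2 = 0.3955 m^3

0.3955


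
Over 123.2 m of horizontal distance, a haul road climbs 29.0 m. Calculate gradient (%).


Formula: Gradient = rise / run * 100
Gradient = 29.0 / 123.2 * 100 = 23.5%

23.5


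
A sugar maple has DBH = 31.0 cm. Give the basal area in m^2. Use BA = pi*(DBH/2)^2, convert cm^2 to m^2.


Formula: BA = pi * (DBH/2)^2 / 10000  (cm^2 to m^2)
Radius = DBH/2 = 31.0/2 = 15.5 cm
BA = pi * 15.5^2 / 10000
   = 754.7676 cm^2 / 10000
   = 0.0755 m^2

0.0755


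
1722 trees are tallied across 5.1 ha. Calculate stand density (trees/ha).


Formula: Stand Density = N_trees / Area_ha
Density = 1722 trees / 5.1 ha
Density = 338 trees/ha

338


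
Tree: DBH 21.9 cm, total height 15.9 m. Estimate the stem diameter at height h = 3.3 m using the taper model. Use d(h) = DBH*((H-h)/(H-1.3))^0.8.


Taper: d(h) = DBH * ((H - h) / (H - 1.3))^0.8
Numerator = H - h = 15.9 - 3.3 = 12.6 m
Denominator = H - 1.3 = 15.9 - 1.3 = 14.6 m
Ratio = 12.6 / 14.6 = 0.86301
d = 21.9 * 0.86301^0.8 = 19.5 cm

19.5


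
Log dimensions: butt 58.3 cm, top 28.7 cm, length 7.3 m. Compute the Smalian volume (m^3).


Smalian: V = (A1 + A2)/2 * L,  A = pi*(D/200)^2
A1 = pi*(58.3/200)^2 = 0.266948 m^2
A2 = pi*(28.7/200)^2 = 0.064692 m^2
V = (0.266948+0.064692)/2*7.3 = 1.2105 m^3

1.2105


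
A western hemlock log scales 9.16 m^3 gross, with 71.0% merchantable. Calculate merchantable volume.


Formula: MV = V_total * (merchantable_pct / 100)
Merchantable fraction = 71.0% / 100 = 0.71
MV = 9.16 m^3 * 0.71 = 6.504 m^3

6.504


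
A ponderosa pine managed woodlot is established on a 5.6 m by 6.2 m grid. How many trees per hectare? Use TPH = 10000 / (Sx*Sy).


Formula: TPH = 10000 m^2/ha / (spacing_x * spacing_y)
Area per tree = 5.6 m * 6.2 m = 34.72 m^2
TPH = 10000 / 34.72 = 288 trees/ha

288


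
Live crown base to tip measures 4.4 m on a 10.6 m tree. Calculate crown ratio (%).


Formula: Crown Ratio = (Crown Length / Total Height) * 100
CR = (4.4 m / 10.6 m) * 100
CR = 0.4151 * 100 = 41.5%

41.5


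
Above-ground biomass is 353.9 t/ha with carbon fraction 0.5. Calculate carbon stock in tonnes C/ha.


Formula: Carbon Stock = Biomass * Carbon Fraction
C = 353.9 t/ha * 0.5
C = 177.0 t C/ha

177.0


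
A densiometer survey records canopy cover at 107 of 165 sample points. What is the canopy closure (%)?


Formula: Canopy closure = covered points / total points * 100
Closure = 107 / 165 * 100
Closure = 0.6485 * 100 = 64.8%

64.8


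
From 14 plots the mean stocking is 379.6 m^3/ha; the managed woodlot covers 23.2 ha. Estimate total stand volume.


Formula: Total Volume = Mean Volume per ha * Total Area
Total Volume = 379.6 m^3/ha * 23.2 ha
Total Volume = 8807 m^3

8807


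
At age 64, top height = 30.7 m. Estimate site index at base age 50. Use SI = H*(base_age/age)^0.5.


Formula: SI = H_dom * (base_age / age)^0.5
Age ratio = 50 / 64 = 0.78125
sqrt(age_ratio) = 0.88388
SI = 30.7 * 0.88388 = 27.1 m

27.1


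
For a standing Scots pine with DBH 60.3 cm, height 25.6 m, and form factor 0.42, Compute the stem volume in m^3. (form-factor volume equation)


Formula: V = pi * (DBH/200)^2 * H * ff
Radius = DBH/200 = 60.3/200 = 0.3015 m
Radius^2 = 0.3015^2 = 0.09090225 m^2
V = pi * 0.09090225 * 25.6 * 0.42
V = 3.071 m^3

3.071


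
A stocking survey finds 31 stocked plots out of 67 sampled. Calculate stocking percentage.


Formula: Stocking % = stocked plots / total plots * 100
Stocking = 31 / 67 * 100
Stocking = 0.4627 * 100 = 46.3%

46.3


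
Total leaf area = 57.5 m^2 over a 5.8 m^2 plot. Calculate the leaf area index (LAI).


Formula: LAI = total leaf area / ground area  (dimensionless)
LAI = 57.5 m^2 / 5.8 m^2
LAI = 9.91

9.91


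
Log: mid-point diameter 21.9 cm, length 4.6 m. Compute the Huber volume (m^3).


Huber: V = Am * L,  Am = pi*(Dm/200)^2
Am = pi*(21.9/200)^2 = 0.037668 m^2
V = 0.037668*4.6 = 0.1733 m^3

0.1733


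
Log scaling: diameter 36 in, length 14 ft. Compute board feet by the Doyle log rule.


Doyle: BF = (D - 4)^2 * L / 16
Adjusted diameter = 36 - 4 = 32 in
(D-4)^2 = 32^2 = 1024
BF = 1024 * 14 / 16 = 896 BF

896


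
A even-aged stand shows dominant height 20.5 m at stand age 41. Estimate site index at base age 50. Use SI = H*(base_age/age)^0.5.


Formula: SI = H_dom * (base_age / age)^0.5
Age ratio = 50 / 41 = 1.21951
sqrt(age_ratio) = 1.10432
SI = 20.5 * 1.10432 = 22.6 m

22.6


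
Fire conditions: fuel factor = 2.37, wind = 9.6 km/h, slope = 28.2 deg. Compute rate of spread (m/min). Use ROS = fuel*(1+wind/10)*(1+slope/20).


Formula: ROS = fuel * (1 + wind/10) * (1 + slope/20)
Wind factor = 1 + 9.6/10 = 1.96
Slope factor = 1 + 28.2/20 = 2.41
ROS = 2.37 * 1.96 * 2.41 = 11.19 m/min

11.19


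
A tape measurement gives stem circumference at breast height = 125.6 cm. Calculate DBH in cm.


Formula: DBH = C / pi
DBH = 125.6 / pi
pi = 3.14159...
DBH = 40.0 cm

40.0


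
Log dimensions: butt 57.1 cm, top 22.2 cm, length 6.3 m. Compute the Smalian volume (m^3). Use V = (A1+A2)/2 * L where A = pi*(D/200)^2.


Smalian: V = (A1 + A2)/2 * L,  A = pi*(D/200)^2
A1 = pi*(57.1/200)^2 = 0.256072 m^2
A2 = pi*(22.2/200)^2 = 0.038708 m^2
V = (0.256072+0.038708)/2*6.3 = 0.9286 m^3

0.9286


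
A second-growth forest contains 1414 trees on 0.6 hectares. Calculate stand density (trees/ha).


Formula: Stand Density = N_trees / Area_ha
Density = 1414 trees / 0.6 ha
Density = 2357 trees/ha

2357


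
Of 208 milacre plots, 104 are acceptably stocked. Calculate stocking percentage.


Formula: Stocking % = stocked plots / total plots * 100
Stocking = 104 / 208 * 100
Stocking = 0.5 * 100 = 50.0%

50.0


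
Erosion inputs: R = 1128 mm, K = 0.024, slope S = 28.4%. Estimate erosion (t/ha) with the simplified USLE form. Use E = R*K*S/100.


Formula: E = R * K * S / 100  (simplified USLE)
R * K = 1128 * 0.024 = 27.072
E = 27.072 * 28.4 / 100 = 7.69 t/ha

7.69


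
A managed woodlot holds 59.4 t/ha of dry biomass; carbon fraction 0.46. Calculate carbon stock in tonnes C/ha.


Formula: Carbon Stock = Biomass * Carbon Fraction
C = 59.4 t/ha * 0.46
C = 27.3 t C/ha

27.3


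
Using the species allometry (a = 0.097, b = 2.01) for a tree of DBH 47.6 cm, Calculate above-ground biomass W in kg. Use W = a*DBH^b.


Formula: W = a * DBH^b  (allometric power law)
DBH^b = 47.6^2.01 = 2354.9949
W = 0.097 * 2354.9949 = 228.4 kg

228.4


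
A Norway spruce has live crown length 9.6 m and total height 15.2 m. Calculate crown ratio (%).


Formula: Crown Ratio = (Crown Length / Total Height) * 100
CR = (9.6 m / 15.2 m) * 100
CR = 0.6316 * 100 = 63.2%

63.2


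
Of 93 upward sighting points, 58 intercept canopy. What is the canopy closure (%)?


Formula: Canopy closure = covered points / total points * 100
Closure = 58 / 93 * 100
Closure = 0.6237 * 100 = 62.4%

62.4


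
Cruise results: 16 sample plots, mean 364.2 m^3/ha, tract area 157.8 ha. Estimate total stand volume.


Formula: Total Volume = Mean Volume per ha * Total Area
Total Volume = 364.2 m^3/ha * 157.8 ha
Total Volume = 57471 m^3

57471


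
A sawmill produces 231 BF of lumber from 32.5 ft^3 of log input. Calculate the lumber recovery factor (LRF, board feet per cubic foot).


Formula: LRF = Lumber Output (BF) / Log Input (ft^3)
LRF = 231 BF / 32.5 ft^3
LRF = 7.11 BF/ft^3

7.11


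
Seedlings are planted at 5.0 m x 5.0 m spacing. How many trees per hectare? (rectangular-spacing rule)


Formula: TPH = 10000 m^2/ha / (spacing_x * spacing_y)
Area per tree = 5.0 m * 5.0 m = 25.0 m^2
TPH = 10000 / 25.0 = 400 trees/ha

400


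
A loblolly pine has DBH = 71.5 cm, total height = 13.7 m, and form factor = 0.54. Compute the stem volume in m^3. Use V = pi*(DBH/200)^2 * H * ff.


Formula: V = pi * (DBH/200)^2 * H * ff
Radius = DBH/200 = 71.5/200 = 0.3575 m
Radius^2 = 0.3575^2 = 0.12780625 m^2
V = pi * 0.12780625 * 13.7 * 0.54
V = 2.97 m^3

2.97


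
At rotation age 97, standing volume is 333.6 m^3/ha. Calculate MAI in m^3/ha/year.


Formula: MAI = Total Volume / Stand Age
MAI = 333.6 m^3/ha / 97 years
MAI = 3.44 m^3/ha/year

3.44


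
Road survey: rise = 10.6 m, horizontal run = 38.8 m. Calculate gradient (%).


Formula: Gradient = rise / run * 100
Gradient = 10.6 / 38.8 * 100 = 27.3%

27.3


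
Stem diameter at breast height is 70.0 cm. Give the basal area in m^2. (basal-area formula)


Formula: BA = pi * (DBH/2)^2 / 10000  (cm^2 to m^2)
Radius = DBH/2 = 70.0/2 = 35.0 cm
BA = pi * 35.0^2 / 10000
   = 3848.451 cm^2 / 10000
   = 0.3848 m^2

0.3848


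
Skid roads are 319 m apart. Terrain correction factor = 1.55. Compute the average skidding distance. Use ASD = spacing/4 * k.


Formula: ASD = (spacing / 4) * correction
Uncorrected distance = spacing / 4 = 319 / 4 = 79.75 m
ASD = 79.75 * 1.55 = 124 m

124


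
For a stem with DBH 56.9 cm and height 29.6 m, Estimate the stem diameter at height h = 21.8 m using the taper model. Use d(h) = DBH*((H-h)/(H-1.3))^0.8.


Taper: d(h) = DBH * ((H - h) / (H - 1.3))^0.8
Numerator = H - h = 29.6 - 21.8 = 7.8 m
Denominator = H - 1.3 = 29.6 - 1.3 = 28.3 m
Ratio = 7.8 / 28.3 = 0.27562
d = 56.9 * 0.27562^0.8 = 20.3 cm

20.3


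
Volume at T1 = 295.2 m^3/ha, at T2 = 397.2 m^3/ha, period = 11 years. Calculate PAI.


Formula: PAI = (V_T2 - V_T1) / (T2 - T1)
Volume increment = 397.2 - 295.2 = 102.0 m^3/ha
PAI = 102.0 / 11 = 9.27 m^3/ha/year

9.27


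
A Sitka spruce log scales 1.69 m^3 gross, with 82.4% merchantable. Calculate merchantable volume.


Formula: MV = V_total * (merchantable_pct / 100)
Merchantable fraction = 82.4% / 100 = 0.824
MV = 1.69 m^3 * 0.824 = 1.393 m^3

1.393


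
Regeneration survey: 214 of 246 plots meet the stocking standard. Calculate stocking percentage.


Formula: Stocking % = stocked plots / total plots * 100
Stocking = 214 / 246 * 100
Stocking = 0.8699 * 100 = 87.0%

87.0


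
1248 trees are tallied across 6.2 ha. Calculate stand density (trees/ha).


Formula: Stand Density = N_trees / Area_ha
Density = 1248 trees / 6.2 ha
Density = 201 trees/ha

201


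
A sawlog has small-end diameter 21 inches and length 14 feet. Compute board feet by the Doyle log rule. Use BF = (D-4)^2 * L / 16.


Doyle: BF = (D - 4)^2 * L / 16
Adjusted diameter = 21 - 4 = 17 in
(D-4)^2 = 17^2 = 289
BF = 289 * 14 / 16 = 253 BF

253


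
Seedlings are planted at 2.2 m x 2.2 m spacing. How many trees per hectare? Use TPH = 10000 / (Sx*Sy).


Formula: TPH = 10000 m^2/ha / (spacing_x * spacing_y)
Area per tree = 2.2 m * 2.2 m = 4.84 m^2
TPH = 10000 / 4.84 = 2066 trees/ha

2066


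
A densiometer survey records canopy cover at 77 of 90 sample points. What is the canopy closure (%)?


Formula: Canopy closure = covered points / total points * 100
Closure = 77 / 90 * 100
Closure = 0.8556 * 100 = 85.6%

85.6


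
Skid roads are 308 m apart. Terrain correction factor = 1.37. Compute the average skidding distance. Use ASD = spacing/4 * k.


Formula: ASD = (spacing / 4) * correction
Uncorrected distance = spacing / 4 = 308 / 4 = 77 m
ASD = 77 * 1.37 = 105 m

105


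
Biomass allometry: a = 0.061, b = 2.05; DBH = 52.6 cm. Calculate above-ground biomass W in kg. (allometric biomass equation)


Formula: W = a * DBH^b  (allometric power law)
DBH^b = 52.6^2.05 = 3373.0344
W = 0.061 * 3373.0344 = 205.8 kg

205.8


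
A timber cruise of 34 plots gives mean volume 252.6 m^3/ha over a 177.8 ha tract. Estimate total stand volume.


Formula: Total Volume = Mean Volume per ha * Total Area
Total Volume = 252.6 m^3/ha * 177.8 ha
Total Volume = 44912 m^3

44912


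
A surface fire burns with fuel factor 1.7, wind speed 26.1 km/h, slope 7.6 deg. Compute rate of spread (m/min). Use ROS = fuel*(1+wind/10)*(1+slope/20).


Formula: ROS = fuel * (1 + wind/10) * (1 + slope/20)
Wind factor = 1 + 26.1/10 = 3.61
Slope factor = 1 + 7.6/20 = 1.38
ROS = 1.7 * 3.61 * 1.38 = 8.47 m/min

8.47


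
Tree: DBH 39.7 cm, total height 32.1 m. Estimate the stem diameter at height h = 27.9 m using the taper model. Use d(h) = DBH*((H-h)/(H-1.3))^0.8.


Taper: d(h) = DBH * ((H - h) / (H - 1.3))^0.8
Numerator = H - h = 32.1 - 27.9 = 4.2 m
Denominator = H - 1.3 = 32.1 - 1.3 = 30.8 m
Ratio = 4.2 / 30.8 = 0.13636
d = 39.7 * 0.13636^0.8 = 8.1 cm

8.1


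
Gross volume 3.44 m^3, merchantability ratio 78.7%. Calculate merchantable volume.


Formula: MV = V_total * (merchantable_pct / 100)
Merchantable fraction = 78.7% / 100 = 0.787
MV = 3.44 m^3 * 0.787 = 2.707 m^3

2.707


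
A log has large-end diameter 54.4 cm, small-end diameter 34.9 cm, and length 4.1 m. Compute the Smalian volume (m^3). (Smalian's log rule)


Smalian: V = (A1 + A2)/2 * L,  A = pi*(D/200)^2
A1 = pi*(54.4/200)^2 = 0.232428 m^2
A2 = pi*(34.9/200)^2 = 0.095662 m^2
V = (0.232428+0.095662)/2*4.1 = 0.6726 m^3

0.6726


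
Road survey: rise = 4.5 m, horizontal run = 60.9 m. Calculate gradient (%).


Formula: Gradient = rise / run * 100
Gradient = 4.5 / 60.9 * 100 = 7.4%

7.4


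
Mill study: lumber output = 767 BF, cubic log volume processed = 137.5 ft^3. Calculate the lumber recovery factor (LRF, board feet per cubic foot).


Formula: LRF = Lumber Output (BF) / Log Input (ft^3)
LRF = 767 BF / 137.5 ft^3
LRF = 5.58 BF/ft^3

5.58


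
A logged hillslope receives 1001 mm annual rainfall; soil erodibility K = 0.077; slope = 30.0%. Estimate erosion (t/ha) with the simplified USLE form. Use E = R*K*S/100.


Formula: E = R * K * S / 100  (simplified USLE)
R * K = 1001 * 0.077 = 77.077
E = 77.077 * 30.0 / 100 = 23.12 t/ha

23.12


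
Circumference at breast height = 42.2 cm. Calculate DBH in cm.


Formula: DBH = C / pi
DBH = 42.2 / pi
pi = 3.14159...
DBH = 13.4 cm

13.4


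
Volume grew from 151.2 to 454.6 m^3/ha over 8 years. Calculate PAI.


Formula: PAI = (V_T2 - V_T1) / (T2 - T1)
Volume increment = 454.6 - 151.2 = 303.4 m^3/ha
PAI = 303.4 / 8 = 37.93 m^3/ha/year

37.93


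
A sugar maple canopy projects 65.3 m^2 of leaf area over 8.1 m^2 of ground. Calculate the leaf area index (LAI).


Formula: LAI = total leaf area / ground area  (dimensionless)
LAI = 65.3 m^2 / 8.1 m^2
LAI = 8.06

8.06


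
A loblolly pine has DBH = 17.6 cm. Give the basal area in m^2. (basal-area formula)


Formula: BA = pi * (DBH/2)^2 / 10000  (cm^2 to m^2)
Radius = DBH/2 = 17.6/2 = 8.8 cm
BA = pi * 8.8^2 / 10000
   = 243.2849 cm^2 / 10000
   = 0.0243 m^2

0.0243


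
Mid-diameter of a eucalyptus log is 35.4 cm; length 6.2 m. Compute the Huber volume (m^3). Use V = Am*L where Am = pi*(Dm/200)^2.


Huber: V = Am * L,  Am = pi*(Dm/200)^2
Am = pi*(35.4/200)^2 = 0.098423 m^2
V = 0.098423*6.2 = 0.6102 m^3

0.6102


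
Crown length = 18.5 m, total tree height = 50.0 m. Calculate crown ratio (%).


Formula: Crown Ratio = (Crown Length / Total Height) * 100
CR = (18.5 m / 50.0 m) * 100
CR = 0.37 * 100 = 37.0%

37.0


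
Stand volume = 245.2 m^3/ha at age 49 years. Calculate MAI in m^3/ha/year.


Formula: MAI = Total Volume / Stand Age
MAI = 245.2 m^3/ha / 49 years
MAI = 5.0 m^3/ha/year

5.0


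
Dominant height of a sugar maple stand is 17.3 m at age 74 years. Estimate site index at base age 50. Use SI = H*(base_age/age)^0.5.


Formula: SI = H_dom * (base_age / age)^0.5
Age ratio = 50 / 74 = 0.67568
sqrt(age_ratio) = 0.82199
SI = 17.3 * 0.82199 = 14.2 m

14.2


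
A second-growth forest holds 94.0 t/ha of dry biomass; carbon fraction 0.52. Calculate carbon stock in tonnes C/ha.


Formula: Carbon Stock = Biomass * Carbon Fraction
C = 94.0 t/ha * 0.52
C = 48.9 t C/ha

48.9


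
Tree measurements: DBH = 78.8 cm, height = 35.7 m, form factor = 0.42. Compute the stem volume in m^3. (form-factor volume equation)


Formula: V = pi * (DBH/200)^2 * H * ff
Radius = DBH/200 = 78.8/200 = 0.394 m
Radius^2 = 0.394^2 = 0.155236 m^2
V = pi * 0.155236 * 35.7 * 0.42
V = 7.312 m^3

7.312


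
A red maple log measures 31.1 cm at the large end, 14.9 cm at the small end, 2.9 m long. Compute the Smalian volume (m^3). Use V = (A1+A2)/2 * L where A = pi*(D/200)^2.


Smalian: V = (A1 + A2)/2 * L,  A = pi*(D/200)^2
A1 = pi*(31.1/200)^2 = 0.075964 m^2
A2 = pi*(14.9/200)^2 = 0.017437 m^2
V = (0.075964+0.017437)/2*2.9 = 0.1354 m^3

0.1354


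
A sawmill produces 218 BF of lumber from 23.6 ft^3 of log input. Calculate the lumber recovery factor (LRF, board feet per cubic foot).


Formula: LRF = Lumber Output (BF) / Log Input (ft^3)
LRF = 218 BF / 23.6 ft^3
LRF = 9.24 BF/ft^3

9.24


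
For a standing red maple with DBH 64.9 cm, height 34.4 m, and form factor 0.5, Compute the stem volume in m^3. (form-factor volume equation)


Formula: V = pi * (DBH/200)^2 * H * ff
Radius = DBH/200 = 64.9/200 = 0.3245 m
Radius^2 = 0.3245^2 = 0.10530025 m^2
V = pi * 0.10530025 * 34.4 * 0.5
V = 5.69 m^3

5.69


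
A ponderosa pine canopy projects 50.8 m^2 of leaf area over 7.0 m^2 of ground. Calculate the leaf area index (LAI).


Formula: LAI = total leaf area / ground area  (dimensionless)
LAI = 50.8 m^2 / 7.0 m^2
LAI = 7.26

7.26


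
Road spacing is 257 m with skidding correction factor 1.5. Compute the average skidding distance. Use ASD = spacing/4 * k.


Formula: ASD = (spacing / 4) * correction
Uncorrected distance = spacing / 4 = 257 / 4 = 64.25 m
ASD = 64.25 * 1.5 = 96 m

96


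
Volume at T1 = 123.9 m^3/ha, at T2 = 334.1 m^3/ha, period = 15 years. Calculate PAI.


Formula: PAI = (V_T2 - V_T1) / (T2 - T1)
Volume increment = 334.1 - 123.9 = 210.2 m^3/ha
PAI = 210.2 / 15 = 14.01 m^3/ha/year

14.01


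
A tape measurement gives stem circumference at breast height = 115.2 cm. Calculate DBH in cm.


Formula: DBH = C / pi
DBH = 115.2 / pi
pi = 3.14159...
DBH = 36.7 cm

36.7


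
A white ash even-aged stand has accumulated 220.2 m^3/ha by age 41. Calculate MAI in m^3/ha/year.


Formula: MAI = Total Volume / Stand Age
MAI = 220.2 m^3/ha / 41 years
MAI = 5.37 m^3/ha/year

5.37


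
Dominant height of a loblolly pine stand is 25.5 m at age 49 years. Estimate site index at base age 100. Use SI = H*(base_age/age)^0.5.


Formula: SI = H_dom * (base_age / age)^0.5
Age ratio = 100 / 49 = 2.04082
sqrt(age_ratio) = 1.42857
SI = 25.5 * 1.42857 = 36.4 m

36.4


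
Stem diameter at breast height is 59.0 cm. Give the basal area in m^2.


Formula: BA = pi * (DBH/2)^2 / 10000  (cm^2 to m^2)
Radius = DBH/2 = 59.0/2 = 29.5 cm
BA = pi * 29.5^2 / 10000
   = 2733.971 cm^2 / 10000
   = 0.2734 m^2

0.2734


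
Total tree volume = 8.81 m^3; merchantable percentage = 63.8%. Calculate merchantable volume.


Formula: MV = V_total * (merchantable_pct / 100)
Merchantable fraction = 63.8% / 100 = 0.638
MV = 8.81 m^3 * 0.638 = 5.621 m^3

5.621


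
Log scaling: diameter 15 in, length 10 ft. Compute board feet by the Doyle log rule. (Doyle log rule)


Doyle: BF = (D - 4)^2 * L / 16
Adjusted diameter = 15 - 4 = 11 in
(D-4)^2 = 11^2 = 121
BF = 121 * 10 / 16 = 76 BF

76
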